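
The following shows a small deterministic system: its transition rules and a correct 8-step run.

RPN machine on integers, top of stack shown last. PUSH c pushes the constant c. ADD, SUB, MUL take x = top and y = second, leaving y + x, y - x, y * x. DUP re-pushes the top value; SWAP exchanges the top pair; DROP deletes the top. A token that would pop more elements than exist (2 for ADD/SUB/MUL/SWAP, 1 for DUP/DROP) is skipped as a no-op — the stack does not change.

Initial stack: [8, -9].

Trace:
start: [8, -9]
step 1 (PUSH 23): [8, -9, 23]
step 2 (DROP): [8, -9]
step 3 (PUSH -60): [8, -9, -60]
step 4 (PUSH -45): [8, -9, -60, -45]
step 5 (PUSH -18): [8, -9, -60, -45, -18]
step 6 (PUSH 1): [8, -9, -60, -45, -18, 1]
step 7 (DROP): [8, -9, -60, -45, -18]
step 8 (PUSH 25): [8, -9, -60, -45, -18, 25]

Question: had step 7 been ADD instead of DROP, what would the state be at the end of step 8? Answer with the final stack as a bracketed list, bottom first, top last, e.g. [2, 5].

[8, -9, -60, -45, -17, 25]

(re-executing from step 7 with the substitution; state before step 7: [8, -9, -60, -45, -18, 1])
step 7 (ADD): [8, -9, -60, -45, -17]
step 8 (PUSH 25): [8, -9, -60, -45, -17, 25]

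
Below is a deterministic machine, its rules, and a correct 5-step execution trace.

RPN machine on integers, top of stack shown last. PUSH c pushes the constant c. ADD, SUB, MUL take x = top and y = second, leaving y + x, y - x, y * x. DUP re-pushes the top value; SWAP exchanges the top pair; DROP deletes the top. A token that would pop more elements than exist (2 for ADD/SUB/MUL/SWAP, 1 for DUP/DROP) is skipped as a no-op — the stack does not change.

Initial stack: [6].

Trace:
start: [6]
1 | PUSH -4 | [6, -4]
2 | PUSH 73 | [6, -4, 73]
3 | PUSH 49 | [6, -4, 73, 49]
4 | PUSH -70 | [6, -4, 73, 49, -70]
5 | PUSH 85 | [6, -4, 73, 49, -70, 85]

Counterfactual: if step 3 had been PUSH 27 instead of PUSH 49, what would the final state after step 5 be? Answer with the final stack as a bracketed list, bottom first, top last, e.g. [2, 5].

[6, -4, 73, 27, -70, 85]

(re-executing from step 3 with the substitution; state before step 3: [6, -4, 73])
3 | PUSH 27 | [6, -4, 73, 27]
4 | PUSH -70 | [6, -4, 73, 27, -70]
5 | PUSH 85 | [6, -4, 73, 27, -70, 85]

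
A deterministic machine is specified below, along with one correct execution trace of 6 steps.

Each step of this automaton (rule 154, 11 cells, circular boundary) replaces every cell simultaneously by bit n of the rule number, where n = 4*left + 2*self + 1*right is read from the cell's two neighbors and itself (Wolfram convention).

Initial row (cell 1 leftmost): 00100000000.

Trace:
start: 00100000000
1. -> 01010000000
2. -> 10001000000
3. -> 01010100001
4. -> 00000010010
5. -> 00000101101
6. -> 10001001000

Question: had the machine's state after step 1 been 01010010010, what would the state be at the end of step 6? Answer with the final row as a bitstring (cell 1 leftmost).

11011011000

state after step 1 := 01010010010
2. -> 10001101101
3. -> 01011001001
4. -> 00010110110
5. -> 00100100101
6. -> 11011011000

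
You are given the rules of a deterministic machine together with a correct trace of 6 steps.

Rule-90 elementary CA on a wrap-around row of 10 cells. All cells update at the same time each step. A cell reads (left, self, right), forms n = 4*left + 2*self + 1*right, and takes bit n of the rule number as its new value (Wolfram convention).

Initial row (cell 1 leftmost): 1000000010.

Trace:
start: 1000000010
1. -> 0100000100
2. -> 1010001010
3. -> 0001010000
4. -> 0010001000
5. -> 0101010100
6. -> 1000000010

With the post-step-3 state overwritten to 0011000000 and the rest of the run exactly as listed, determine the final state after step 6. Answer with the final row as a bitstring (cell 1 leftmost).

state after step 3 := 0011000000
4. -> 0111100000
5. -> 1100110000
6. -> 1111111001

1111111001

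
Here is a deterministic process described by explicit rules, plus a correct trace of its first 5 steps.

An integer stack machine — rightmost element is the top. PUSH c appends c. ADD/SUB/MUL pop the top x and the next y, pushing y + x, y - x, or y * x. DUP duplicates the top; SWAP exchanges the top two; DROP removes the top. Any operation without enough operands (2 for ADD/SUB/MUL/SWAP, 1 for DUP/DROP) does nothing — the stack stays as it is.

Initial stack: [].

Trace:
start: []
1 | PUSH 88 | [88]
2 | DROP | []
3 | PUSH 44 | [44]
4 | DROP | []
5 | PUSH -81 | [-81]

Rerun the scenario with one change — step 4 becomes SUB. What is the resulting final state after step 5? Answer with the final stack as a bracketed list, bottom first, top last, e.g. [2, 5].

(re-executing from step 4 with the substitution; state before step 4: [44])
4 | SUB | [44]
5 | PUSH -81 | [44, -81]

[44, -81]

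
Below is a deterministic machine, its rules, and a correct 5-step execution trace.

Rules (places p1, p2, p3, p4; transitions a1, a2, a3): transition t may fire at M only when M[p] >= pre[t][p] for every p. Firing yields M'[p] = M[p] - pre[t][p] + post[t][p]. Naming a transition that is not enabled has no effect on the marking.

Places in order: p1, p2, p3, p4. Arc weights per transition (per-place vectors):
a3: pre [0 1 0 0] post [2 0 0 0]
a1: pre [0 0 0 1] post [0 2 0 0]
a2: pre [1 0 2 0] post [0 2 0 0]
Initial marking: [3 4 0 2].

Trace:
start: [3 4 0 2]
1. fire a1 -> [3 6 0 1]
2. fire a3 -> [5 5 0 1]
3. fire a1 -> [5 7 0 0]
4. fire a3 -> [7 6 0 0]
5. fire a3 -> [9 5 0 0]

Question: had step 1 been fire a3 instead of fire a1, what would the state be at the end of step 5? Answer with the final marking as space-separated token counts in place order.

(re-executing from step 1 with the substitution; state before step 1: [3 4 0 2])
1. fire a3 -> [5 3 0 2]
2. fire a3 -> [7 2 0 2]
3. fire a1 -> [7 4 0 1]
4. fire a3 -> [9 3 0 1]
5. fire a3 -> [11 2 0 1]

11 2 0 1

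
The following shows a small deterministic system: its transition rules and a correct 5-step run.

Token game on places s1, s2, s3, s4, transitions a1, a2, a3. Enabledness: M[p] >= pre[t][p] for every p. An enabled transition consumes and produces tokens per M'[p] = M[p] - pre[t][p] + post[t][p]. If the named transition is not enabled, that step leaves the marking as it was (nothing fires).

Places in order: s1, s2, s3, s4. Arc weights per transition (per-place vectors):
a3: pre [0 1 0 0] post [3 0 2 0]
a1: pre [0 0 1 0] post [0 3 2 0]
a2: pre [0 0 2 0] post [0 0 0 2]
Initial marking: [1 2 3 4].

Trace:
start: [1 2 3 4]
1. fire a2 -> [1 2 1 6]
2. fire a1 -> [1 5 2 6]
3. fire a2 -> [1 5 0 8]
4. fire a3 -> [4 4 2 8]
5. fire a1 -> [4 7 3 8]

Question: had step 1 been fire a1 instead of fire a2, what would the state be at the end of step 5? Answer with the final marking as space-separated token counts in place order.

(re-executing from step 1 with the substitution; state before step 1: [1 2 3 4])
1. fire a1 -> [1 5 4 4]
2. fire a1 -> [1 8 5 4]
3. fire a2 -> [1 8 3 6]
4. fire a3 -> [4 7 5 6]
5. fire a1 -> [4 10 6 6]

4 10 6 6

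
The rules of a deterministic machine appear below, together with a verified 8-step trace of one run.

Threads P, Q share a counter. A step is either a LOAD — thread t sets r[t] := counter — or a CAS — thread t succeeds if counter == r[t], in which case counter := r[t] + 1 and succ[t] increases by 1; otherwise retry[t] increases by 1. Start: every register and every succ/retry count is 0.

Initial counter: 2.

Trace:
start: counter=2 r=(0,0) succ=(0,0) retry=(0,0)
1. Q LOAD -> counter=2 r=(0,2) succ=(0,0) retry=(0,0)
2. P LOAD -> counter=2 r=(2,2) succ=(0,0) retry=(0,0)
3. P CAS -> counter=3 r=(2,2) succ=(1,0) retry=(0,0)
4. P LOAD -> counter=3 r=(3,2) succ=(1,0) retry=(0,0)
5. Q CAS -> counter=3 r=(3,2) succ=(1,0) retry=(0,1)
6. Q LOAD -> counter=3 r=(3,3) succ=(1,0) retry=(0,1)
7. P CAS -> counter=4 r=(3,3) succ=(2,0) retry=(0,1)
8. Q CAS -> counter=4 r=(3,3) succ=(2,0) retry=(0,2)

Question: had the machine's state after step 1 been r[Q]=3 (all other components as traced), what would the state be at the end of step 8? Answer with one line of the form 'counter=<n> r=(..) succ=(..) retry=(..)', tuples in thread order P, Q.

counter=5 r=(3,4) succ=(1,2) retry=(1,0)

state after step 1 := counter=2 r=(0,3) succ=(0,0) retry=(0,0)
2. P LOAD -> counter=2 r=(2,3) succ=(0,0) retry=(0,0)
3. P CAS -> counter=3 r=(2,3) succ=(1,0) retry=(0,0)
4. P LOAD -> counter=3 r=(3,3) succ=(1,0) retry=(0,0)
5. Q CAS -> counter=4 r=(3,3) succ=(1,1) retry=(0,0)
6. Q LOAD -> counter=4 r=(3,4) succ=(1,1) retry=(0,0)
7. P CAS -> counter=4 r=(3,4) succ=(1,1) retry=(1,0)
8. Q CAS -> counter=5 r=(3,4) succ=(1,2) retry=(1,0)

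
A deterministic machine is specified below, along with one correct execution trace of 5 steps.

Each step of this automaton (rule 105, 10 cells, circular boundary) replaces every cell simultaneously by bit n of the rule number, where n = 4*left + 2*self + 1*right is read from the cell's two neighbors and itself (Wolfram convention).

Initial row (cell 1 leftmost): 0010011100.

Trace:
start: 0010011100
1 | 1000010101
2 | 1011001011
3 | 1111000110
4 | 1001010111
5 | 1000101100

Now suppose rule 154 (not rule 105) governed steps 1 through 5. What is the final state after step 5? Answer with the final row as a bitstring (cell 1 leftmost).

(re-executing steps 1..5 under rule 154; state before step 1: 0010011100)
1 | 0101111010
2 | 1001110001
3 | 0111101011
4 | 0111000010
5 | 1110100101

1110100101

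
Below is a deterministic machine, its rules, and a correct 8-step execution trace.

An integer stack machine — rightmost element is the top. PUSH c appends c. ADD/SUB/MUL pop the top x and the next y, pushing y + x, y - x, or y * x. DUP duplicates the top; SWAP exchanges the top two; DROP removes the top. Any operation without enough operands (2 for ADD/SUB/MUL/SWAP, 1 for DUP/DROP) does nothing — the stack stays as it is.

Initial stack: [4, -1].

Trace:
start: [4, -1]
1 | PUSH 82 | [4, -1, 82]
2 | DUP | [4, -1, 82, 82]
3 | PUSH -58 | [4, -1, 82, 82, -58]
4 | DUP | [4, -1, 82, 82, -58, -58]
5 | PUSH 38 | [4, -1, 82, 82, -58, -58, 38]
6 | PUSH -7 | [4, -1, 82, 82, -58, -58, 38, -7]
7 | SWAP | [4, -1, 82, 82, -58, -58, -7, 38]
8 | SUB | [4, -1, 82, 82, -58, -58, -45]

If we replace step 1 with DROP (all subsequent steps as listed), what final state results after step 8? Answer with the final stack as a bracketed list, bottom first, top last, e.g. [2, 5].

[4, 4, -58, -58, -45]

(re-executing from step 1 with the substitution; state before step 1: [4, -1])
1 | DROP | [4]
2 | DUP | [4, 4]
3 | PUSH -58 | [4, 4, -58]
4 | DUP | [4, 4, -58, -58]
5 | PUSH 38 | [4, 4, -58, -58, 38]
6 | PUSH -7 | [4, 4, -58, -58, 38, -7]
7 | SWAP | [4, 4, -58, -58, -7, 38]
8 | SUB | [4, 4, -58, -58, -45]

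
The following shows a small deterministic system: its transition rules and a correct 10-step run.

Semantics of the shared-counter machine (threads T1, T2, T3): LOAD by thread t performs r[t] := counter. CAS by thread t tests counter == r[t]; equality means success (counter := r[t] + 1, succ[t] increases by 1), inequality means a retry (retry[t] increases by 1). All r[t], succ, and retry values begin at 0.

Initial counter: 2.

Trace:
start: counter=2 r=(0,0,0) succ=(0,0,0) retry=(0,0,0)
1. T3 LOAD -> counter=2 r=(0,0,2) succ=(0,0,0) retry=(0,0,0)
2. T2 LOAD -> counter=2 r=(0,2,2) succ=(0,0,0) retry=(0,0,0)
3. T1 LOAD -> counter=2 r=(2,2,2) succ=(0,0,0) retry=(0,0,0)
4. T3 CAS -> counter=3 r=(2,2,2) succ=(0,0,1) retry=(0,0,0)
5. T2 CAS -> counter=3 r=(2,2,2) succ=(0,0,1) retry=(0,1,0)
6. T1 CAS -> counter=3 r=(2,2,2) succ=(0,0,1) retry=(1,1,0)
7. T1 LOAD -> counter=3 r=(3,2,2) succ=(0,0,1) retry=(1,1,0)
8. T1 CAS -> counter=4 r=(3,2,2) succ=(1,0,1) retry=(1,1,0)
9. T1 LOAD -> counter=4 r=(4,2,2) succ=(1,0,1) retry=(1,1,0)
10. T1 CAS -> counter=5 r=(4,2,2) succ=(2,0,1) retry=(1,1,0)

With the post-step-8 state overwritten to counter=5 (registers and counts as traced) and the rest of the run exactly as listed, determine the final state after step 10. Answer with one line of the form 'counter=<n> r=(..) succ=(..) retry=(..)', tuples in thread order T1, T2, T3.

state after step 8 := counter=5 r=(3,2,2) succ=(1,0,1) retry=(1,1,0)
9. T1 LOAD -> counter=5 r=(5,2,2) succ=(1,0,1) retry=(1,1,0)
10. T1 CAS -> counter=6 r=(5,2,2) succ=(2,0,1) retry=(1,1,0)

counter=6 r=(5,2,2) succ=(2,0,1) retry=(1,1,0)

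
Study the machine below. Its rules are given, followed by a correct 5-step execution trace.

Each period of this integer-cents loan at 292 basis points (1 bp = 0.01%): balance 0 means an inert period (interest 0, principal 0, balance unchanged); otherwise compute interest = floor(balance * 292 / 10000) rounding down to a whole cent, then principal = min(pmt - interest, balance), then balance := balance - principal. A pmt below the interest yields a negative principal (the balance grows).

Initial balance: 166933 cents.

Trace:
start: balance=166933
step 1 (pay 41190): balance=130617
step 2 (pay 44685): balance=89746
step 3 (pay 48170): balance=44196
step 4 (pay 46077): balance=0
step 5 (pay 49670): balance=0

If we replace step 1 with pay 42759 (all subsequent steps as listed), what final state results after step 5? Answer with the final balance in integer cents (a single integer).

0

(re-executing from step 1 with the substitution; state before step 1: balance=166933)
step 1 (pay 42759): balance=129048
step 2 (pay 44685): balance=88131
step 3 (pay 48170): balance=42534
step 4 (pay 46077): balance=0
step 5 (pay 49670): balance=0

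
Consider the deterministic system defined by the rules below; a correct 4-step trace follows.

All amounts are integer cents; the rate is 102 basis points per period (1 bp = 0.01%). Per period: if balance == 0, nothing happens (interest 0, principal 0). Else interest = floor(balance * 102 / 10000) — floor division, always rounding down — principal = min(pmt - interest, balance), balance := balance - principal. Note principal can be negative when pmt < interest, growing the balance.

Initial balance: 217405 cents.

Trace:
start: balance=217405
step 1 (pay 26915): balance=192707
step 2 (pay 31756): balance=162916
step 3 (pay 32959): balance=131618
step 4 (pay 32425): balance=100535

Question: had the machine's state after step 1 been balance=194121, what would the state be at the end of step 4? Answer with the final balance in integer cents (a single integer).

state after step 1 := balance=194121
step 2 (pay 31756): balance=164345
step 3 (pay 32959): balance=133062
step 4 (pay 32425): balance=101994

101994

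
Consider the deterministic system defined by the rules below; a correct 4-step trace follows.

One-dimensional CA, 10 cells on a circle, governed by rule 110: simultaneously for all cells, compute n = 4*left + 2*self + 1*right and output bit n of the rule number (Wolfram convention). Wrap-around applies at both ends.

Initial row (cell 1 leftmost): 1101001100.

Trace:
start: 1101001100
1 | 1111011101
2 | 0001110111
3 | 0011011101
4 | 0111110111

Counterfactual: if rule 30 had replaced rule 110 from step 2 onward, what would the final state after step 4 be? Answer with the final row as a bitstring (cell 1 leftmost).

0101100010

(re-executing steps 2..4 under rule 30; state before step 2: 1111011101)
2 | 0000010001
3 | 1000111011
4 | 0101100010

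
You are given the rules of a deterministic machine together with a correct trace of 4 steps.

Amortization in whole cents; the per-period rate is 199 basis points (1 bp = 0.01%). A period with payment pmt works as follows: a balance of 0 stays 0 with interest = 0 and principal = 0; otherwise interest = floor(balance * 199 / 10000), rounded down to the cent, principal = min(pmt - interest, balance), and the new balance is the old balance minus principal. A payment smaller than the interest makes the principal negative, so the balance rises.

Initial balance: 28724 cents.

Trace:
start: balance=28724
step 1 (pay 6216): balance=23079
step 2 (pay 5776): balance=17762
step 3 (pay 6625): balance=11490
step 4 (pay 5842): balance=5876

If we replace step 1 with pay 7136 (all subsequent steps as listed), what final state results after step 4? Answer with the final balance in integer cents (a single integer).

(re-executing from step 1 with the substitution; state before step 1: balance=28724)
step 1 (pay 7136): balance=22159
step 2 (pay 5776): balance=16823
step 3 (pay 6625): balance=10532
step 4 (pay 5842): balance=4899

4899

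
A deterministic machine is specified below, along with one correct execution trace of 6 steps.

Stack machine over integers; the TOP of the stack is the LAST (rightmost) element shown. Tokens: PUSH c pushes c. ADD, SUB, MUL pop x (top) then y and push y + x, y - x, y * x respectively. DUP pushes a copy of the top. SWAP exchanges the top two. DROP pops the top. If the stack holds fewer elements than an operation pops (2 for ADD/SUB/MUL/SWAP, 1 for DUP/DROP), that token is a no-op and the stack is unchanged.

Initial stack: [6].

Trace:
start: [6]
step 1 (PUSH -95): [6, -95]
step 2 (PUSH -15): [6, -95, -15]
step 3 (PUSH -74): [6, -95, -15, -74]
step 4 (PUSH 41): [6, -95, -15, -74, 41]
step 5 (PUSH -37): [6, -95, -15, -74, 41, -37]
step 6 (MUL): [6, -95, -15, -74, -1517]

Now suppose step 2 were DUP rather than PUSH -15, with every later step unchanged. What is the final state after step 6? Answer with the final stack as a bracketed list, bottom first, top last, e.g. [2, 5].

[6, -95, -95, -74, -1517]

(re-executing from step 2 with the substitution; state before step 2: [6, -95])
step 2 (DUP): [6, -95, -95]
step 3 (PUSH -74): [6, -95, -95, -74]
step 4 (PUSH 41): [6, -95, -95, -74, 41]
step 5 (PUSH -37): [6, -95, -95, -74, 41, -37]
step 6 (MUL): [6, -95, -95, -74, -1517]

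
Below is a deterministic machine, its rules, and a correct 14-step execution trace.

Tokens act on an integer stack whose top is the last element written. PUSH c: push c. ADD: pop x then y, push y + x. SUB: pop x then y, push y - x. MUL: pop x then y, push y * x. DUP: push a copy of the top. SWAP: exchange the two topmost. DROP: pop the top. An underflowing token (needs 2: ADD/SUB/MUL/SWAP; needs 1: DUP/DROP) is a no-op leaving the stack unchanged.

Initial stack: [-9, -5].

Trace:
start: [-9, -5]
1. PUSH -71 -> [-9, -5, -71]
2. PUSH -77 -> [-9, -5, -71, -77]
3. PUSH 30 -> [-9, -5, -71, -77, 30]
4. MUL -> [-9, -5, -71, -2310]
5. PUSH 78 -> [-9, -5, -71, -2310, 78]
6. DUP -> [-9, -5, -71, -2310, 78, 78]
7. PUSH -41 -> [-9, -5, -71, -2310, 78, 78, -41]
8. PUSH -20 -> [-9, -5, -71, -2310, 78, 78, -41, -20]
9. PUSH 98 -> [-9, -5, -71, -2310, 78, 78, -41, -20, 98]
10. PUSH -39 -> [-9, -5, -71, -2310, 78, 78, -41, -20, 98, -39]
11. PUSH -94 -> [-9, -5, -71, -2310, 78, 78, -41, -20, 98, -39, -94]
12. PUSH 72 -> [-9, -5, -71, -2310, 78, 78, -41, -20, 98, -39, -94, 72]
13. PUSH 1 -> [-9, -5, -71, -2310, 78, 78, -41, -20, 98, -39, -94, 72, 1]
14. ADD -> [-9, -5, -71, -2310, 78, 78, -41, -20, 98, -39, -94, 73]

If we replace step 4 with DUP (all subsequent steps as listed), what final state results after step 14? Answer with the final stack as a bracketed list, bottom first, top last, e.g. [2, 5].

(re-executing from step 4 with the substitution; state before step 4: [-9, -5, -71, -77, 30])
4. DUP -> [-9, -5, -71, -77, 30, 30]
5. PUSH 78 -> [-9, -5, -71, -77, 30, 30, 78]
6. DUP -> [-9, -5, -71, -77, 30, 30, 78, 78]
7. PUSH -41 -> [-9, -5, -71, -77, 30, 30, 78, 78, -41]
8. PUSH -20 -> [-9, -5, -71, -77, 30, 30, 78, 78, -41, -20]
9. PUSH 98 -> [-9, -5, -71, -77, 30, 30, 78, 78, -41, -20, 98]
10. PUSH -39 -> [-9, -5, -71, -77, 30, 30, 78, 78, -41, -20, 98, -39]
11. PUSH -94 -> [-9, -5, -71, -77, 30, 30, 78, 78, -41, -20, 98, -39, -94]
12. PUSH 72 -> [-9, -5, -71, -77, 30, 30, 78, 78, -41, -20, 98, -39, -94, 72]
13. PUSH 1 -> [-9, -5, -71, -77, 30, 30, 78, 78, -41, -20, 98, -39, -94, 72, 1]
14. ADD -> [-9, -5, -71, -77, 30, 30, 78, 78, -41, -20, 98, -39, -94, 73]

[-9, -5, -71, -77, 30, 30, 78, 78, -41, -20, 98, -39, -94, 73]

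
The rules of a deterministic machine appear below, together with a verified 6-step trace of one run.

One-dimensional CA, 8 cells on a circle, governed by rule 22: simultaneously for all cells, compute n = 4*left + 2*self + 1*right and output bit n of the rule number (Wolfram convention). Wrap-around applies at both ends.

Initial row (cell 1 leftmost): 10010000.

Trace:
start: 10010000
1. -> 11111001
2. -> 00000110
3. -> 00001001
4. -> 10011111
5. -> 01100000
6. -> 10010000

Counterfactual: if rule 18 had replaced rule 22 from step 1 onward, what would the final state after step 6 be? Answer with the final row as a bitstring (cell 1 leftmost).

(re-executing steps 1..6 under rule 18; state before step 1: 10010000)
1. -> 01101001
2. -> 00000110
3. -> 00001001
4. -> 10010110
5. -> 01100000
6. -> 10010000

10010000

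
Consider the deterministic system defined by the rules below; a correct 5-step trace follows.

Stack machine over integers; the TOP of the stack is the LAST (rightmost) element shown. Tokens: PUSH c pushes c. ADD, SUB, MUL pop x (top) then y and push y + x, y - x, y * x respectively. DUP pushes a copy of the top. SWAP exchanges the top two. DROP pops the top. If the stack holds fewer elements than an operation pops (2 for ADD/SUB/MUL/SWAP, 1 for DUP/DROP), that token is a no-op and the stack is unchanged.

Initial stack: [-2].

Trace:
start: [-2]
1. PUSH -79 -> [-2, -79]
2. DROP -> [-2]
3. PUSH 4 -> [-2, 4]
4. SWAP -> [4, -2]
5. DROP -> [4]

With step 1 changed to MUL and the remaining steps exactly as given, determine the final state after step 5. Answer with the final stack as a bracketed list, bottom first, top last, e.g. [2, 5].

(re-executing from step 1 with the substitution; state before step 1: [-2])
1. MUL -> [-2]
2. DROP -> []
3. PUSH 4 -> [4]
4. SWAP -> [4]
5. DROP -> []

[]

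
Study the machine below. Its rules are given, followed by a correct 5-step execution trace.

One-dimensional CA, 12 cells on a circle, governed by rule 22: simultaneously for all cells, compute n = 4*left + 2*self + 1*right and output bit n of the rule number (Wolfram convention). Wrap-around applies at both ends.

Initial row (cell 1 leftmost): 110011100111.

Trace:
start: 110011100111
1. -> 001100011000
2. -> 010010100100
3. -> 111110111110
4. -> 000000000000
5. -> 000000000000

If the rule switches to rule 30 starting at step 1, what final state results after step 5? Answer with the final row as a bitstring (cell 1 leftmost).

001111100100

(re-executing steps 1..5 under rule 30; state before step 1: 110011100111)
1. -> 001110011100
2. -> 011001110010
3. -> 110111001111
4. -> 000100111000
5. -> 001111100100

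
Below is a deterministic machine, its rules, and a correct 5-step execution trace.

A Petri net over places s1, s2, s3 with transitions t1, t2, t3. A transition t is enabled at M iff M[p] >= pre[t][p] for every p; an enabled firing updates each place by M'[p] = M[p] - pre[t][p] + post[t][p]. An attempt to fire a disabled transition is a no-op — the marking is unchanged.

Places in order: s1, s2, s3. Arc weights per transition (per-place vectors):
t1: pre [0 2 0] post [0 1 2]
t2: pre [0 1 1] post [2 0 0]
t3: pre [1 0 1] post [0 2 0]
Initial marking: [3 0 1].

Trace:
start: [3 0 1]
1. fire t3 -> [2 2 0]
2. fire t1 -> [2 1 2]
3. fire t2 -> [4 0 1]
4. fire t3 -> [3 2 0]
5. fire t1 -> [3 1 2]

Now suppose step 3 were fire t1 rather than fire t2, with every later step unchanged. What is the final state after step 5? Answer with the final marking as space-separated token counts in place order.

1 2 3

(re-executing from step 3 with the substitution; state before step 3: [2 1 2])
3. fire t1 -> [2 1 2]
4. fire t3 -> [1 3 1]
5. fire t1 -> [1 2 3]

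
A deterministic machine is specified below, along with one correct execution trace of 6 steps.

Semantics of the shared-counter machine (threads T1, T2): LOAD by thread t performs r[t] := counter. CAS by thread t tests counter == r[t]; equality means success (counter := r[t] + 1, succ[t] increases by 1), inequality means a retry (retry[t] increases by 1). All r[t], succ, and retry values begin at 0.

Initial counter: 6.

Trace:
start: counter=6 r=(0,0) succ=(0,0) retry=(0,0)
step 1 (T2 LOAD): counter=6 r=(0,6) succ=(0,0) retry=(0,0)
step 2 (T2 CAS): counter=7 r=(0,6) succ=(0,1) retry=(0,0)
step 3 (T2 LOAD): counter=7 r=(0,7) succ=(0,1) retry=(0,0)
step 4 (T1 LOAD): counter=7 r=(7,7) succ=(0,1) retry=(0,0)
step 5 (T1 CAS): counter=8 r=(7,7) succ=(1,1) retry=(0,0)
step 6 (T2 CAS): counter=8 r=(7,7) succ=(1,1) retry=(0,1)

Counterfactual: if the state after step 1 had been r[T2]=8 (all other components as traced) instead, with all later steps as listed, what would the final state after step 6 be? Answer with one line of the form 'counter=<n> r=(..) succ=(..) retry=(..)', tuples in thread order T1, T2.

counter=7 r=(6,6) succ=(1,0) retry=(0,2)

state after step 1 := counter=6 r=(0,8) succ=(0,0) retry=(0,0)
step 2 (T2 CAS): counter=6 r=(0,8) succ=(0,0) retry=(0,1)
step 3 (T2 LOAD): counter=6 r=(0,6) succ=(0,0) retry=(0,1)
step 4 (T1 LOAD): counter=6 r=(6,6) succ=(0,0) retry=(0,1)
step 5 (T1 CAS): counter=7 r=(6,6) succ=(1,0) retry=(0,1)
step 6 (T2 CAS): counter=7 r=(6,6) succ=(1,0) retry=(0,2)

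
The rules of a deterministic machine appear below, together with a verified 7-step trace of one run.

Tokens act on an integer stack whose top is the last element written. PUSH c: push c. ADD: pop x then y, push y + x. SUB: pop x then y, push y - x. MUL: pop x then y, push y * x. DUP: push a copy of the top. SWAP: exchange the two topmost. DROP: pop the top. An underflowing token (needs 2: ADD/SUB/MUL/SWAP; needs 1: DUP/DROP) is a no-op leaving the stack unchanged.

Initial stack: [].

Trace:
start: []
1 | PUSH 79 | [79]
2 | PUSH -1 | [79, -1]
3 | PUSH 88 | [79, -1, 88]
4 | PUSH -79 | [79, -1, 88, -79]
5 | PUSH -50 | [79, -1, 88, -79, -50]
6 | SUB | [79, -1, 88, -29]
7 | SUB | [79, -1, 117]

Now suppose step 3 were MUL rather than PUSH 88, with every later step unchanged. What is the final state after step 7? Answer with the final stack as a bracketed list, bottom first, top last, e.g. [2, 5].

(re-executing from step 3 with the substitution; state before step 3: [79, -1])
3 | MUL | [-79]
4 | PUSH -79 | [-79, -79]
5 | PUSH -50 | [-79, -79, -50]
6 | SUB | [-79, -29]
7 | SUB | [-50]

[-50]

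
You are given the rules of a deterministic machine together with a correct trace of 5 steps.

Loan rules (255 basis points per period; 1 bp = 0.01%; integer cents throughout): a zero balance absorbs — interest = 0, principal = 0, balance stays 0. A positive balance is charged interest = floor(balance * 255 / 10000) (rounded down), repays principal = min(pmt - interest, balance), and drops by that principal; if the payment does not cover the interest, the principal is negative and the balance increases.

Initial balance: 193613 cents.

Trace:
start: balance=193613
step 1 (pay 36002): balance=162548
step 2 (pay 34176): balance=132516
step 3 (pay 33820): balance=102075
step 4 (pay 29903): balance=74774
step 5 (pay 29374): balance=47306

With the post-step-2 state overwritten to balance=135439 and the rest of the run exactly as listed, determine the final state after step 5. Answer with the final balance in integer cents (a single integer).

50459

state after step 2 := balance=135439
step 3 (pay 33820): balance=105072
step 4 (pay 29903): balance=77848
step 5 (pay 29374): balance=50459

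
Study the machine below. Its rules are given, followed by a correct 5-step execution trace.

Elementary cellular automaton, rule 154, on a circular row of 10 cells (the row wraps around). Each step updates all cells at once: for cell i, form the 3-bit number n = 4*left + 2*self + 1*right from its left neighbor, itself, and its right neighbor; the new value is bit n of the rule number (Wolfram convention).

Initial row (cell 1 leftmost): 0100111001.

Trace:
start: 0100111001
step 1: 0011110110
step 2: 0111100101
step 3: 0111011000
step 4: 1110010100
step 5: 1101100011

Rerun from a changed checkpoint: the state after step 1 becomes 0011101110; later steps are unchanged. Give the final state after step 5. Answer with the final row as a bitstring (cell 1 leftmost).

1011100011

state after step 1 := 0011101110
step 2: 0111001101
step 3: 0110111000
step 4: 1100110100
step 5: 1011100011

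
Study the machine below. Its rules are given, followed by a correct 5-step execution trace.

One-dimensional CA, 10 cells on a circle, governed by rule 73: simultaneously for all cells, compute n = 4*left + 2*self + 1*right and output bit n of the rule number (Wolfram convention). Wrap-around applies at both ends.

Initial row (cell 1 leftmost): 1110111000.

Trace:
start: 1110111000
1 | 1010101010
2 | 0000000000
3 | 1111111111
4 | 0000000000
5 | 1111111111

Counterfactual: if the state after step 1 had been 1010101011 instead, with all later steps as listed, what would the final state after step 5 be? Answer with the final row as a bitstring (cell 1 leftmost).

state after step 1 := 1010101011
2 | 1000000010
3 | 0011111000
4 | 1010001011
5 | 1000100010

1000100010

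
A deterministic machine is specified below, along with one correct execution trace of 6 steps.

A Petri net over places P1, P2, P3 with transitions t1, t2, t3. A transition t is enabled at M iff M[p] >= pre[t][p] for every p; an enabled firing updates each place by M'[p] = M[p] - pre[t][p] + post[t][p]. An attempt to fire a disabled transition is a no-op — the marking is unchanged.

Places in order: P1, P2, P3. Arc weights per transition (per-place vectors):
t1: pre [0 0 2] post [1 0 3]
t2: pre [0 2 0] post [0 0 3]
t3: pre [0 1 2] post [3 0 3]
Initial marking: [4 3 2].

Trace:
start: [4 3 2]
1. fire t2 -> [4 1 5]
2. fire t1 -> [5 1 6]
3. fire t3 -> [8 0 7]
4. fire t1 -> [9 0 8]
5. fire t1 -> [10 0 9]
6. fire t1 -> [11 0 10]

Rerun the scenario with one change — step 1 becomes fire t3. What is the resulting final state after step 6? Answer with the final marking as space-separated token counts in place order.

(re-executing from step 1 with the substitution; state before step 1: [4 3 2])
1. fire t3 -> [7 2 3]
2. fire t1 -> [8 2 4]
3. fire t3 -> [11 1 5]
4. fire t1 -> [12 1 6]
5. fire t1 -> [13 1 7]
6. fire t1 -> [14 1 8]

14 1 8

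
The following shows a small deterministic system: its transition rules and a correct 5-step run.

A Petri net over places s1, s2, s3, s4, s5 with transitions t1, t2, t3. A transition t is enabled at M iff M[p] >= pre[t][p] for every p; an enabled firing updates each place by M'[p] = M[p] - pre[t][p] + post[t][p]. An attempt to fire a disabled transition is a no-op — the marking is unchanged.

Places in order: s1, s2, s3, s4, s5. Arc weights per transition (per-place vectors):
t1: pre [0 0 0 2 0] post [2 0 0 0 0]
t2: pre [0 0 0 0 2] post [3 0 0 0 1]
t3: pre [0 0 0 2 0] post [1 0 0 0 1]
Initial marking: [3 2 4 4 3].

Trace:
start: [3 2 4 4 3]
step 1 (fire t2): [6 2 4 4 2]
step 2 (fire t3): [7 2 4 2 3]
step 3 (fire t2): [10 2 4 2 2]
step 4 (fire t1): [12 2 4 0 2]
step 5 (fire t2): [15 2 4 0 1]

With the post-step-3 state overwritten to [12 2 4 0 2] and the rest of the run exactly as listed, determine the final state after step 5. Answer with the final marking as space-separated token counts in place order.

state after step 3 := [12 2 4 0 2]
step 4 (fire t1): [12 2 4 0 2]
step 5 (fire t2): [15 2 4 0 1]

15 2 4 0 1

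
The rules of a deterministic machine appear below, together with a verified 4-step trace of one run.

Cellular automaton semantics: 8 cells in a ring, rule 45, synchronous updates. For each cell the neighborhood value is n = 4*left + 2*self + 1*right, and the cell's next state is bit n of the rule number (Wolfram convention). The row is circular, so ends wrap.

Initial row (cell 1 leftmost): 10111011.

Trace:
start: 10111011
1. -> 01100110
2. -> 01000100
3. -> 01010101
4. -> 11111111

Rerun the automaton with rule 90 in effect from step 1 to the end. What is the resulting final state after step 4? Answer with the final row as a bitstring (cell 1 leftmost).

(re-executing steps 1..4 under rule 90; state before step 1: 10111011)
1. -> 10101010
2. -> 00000000
3. -> 00000000
4. -> 00000000

00000000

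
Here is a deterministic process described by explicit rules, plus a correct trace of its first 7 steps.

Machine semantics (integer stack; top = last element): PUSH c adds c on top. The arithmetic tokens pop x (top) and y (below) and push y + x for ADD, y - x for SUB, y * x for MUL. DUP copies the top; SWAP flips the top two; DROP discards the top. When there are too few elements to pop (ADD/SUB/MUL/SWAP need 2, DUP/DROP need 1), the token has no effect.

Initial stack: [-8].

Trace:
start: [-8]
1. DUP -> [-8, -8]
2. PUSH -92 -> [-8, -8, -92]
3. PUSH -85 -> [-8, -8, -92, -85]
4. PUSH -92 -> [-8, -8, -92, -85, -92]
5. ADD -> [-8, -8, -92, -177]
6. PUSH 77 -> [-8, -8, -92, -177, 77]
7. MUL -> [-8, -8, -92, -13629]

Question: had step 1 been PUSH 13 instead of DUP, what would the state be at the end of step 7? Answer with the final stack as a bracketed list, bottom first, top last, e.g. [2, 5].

[-8, 13, -92, -13629]

(re-executing from step 1 with the substitution; state before step 1: [-8])
1. PUSH 13 -> [-8, 13]
2. PUSH -92 -> [-8, 13, -92]
3. PUSH -85 -> [-8, 13, -92, -85]
4. PUSH -92 -> [-8, 13, -92, -85, -92]
5. ADD -> [-8, 13, -92, -177]
6. PUSH 77 -> [-8, 13, -92, -177, 77]
7. MUL -> [-8, 13, -92, -13629]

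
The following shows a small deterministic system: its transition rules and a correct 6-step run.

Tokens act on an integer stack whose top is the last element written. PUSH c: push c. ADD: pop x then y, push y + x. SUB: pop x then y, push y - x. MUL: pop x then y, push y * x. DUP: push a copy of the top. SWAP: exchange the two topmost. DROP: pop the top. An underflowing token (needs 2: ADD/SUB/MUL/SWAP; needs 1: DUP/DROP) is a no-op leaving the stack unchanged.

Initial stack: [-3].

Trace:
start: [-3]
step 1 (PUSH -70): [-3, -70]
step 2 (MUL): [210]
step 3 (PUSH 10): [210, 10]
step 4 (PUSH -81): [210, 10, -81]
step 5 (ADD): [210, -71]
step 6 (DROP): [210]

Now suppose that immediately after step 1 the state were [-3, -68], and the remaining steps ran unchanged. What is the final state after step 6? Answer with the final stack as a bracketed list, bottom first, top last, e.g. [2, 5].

state after step 1 := [-3, -68]
step 2 (MUL): [204]
step 3 (PUSH 10): [204, 10]
step 4 (PUSH -81): [204, 10, -81]
step 5 (ADD): [204, -71]
step 6 (DROP): [204]

[204]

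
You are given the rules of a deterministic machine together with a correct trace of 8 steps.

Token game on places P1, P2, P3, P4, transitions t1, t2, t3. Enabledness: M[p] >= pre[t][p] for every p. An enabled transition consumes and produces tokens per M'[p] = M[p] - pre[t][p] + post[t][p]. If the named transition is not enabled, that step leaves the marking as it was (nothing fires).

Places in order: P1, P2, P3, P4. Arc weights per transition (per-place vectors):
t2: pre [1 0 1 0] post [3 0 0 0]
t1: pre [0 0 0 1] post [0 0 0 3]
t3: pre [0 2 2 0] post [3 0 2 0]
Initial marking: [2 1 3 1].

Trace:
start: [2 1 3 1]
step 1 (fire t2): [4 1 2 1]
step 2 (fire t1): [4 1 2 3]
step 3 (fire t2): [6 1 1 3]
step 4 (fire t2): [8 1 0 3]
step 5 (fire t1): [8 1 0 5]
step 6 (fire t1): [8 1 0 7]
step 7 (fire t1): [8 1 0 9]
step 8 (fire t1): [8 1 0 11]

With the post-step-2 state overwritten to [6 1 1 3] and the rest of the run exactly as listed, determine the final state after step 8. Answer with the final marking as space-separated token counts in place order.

state after step 2 := [6 1 1 3]
step 3 (fire t2): [8 1 0 3]
step 4 (fire t2): [8 1 0 3]
step 5 (fire t1): [8 1 0 5]
step 6 (fire t1): [8 1 0 7]
step 7 (fire t1): [8 1 0 9]
step 8 (fire t1): [8 1 0 11]

8 1 0 11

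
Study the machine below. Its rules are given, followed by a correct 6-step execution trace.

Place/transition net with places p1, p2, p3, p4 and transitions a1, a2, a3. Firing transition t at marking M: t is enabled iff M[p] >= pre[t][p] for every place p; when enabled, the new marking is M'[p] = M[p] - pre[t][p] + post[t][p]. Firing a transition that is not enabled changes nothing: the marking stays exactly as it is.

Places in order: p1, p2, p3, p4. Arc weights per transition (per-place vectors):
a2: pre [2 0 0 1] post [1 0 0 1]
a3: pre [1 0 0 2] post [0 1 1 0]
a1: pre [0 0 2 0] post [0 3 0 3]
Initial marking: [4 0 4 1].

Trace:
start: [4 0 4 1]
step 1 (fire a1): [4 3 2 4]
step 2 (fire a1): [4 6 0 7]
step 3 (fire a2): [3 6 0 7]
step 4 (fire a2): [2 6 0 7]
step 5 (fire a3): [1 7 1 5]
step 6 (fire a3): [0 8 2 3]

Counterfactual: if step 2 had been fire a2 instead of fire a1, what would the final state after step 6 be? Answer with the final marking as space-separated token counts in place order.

0 4 3 2

(re-executing from step 2 with the substitution; state before step 2: [4 3 2 4])
step 2 (fire a2): [3 3 2 4]
step 3 (fire a2): [2 3 2 4]
step 4 (fire a2): [1 3 2 4]
step 5 (fire a3): [0 4 3 2]
step 6 (fire a3): [0 4 3 2]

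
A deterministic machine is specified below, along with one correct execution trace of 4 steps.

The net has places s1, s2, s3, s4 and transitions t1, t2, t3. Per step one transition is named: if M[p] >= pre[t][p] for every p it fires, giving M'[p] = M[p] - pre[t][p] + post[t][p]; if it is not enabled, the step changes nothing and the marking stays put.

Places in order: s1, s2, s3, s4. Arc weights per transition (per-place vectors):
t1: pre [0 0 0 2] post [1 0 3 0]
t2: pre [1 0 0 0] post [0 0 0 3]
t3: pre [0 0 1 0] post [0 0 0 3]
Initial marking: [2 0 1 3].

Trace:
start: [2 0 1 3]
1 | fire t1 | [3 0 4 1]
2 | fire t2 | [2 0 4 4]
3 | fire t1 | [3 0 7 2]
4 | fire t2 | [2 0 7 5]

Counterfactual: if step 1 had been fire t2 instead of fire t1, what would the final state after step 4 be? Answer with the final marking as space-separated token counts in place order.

(re-executing from step 1 with the substitution; state before step 1: [2 0 1 3])
1 | fire t2 | [1 0 1 6]
2 | fire t2 | [0 0 1 9]
3 | fire t1 | [1 0 4 7]
4 | fire t2 | [0 0 4 10]

0 0 4 10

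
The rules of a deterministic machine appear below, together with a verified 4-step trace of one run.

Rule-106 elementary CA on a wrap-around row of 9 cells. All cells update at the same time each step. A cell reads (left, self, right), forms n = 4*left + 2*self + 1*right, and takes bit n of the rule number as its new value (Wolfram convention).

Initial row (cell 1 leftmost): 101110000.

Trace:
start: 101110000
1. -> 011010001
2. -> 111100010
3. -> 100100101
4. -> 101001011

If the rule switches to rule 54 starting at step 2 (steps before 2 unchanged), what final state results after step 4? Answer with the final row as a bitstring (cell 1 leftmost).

100101110

(re-executing steps 2..4 under rule 54; state before step 2: 011010001)
2. -> 100111011
3. -> 011000100
4. -> 100101110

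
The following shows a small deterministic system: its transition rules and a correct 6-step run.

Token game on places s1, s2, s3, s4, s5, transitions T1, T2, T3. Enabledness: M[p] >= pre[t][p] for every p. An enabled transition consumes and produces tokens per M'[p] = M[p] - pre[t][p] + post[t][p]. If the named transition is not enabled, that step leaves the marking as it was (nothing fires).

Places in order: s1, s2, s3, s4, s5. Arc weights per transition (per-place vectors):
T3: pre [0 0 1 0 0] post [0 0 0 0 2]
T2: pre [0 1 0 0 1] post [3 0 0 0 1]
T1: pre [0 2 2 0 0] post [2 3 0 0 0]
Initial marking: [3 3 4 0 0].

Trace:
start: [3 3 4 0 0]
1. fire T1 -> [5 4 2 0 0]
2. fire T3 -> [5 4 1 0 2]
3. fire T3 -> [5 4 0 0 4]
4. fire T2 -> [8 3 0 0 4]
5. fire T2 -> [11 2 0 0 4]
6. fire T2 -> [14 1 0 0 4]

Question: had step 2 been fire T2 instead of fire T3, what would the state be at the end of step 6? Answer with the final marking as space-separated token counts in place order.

(re-executing from step 2 with the substitution; state before step 2: [5 4 2 0 0])
2. fire T2 -> [5 4 2 0 0]
3. fire T3 -> [5 4 1 0 2]
4. fire T2 -> [8 3 1 0 2]
5. fire T2 -> [11 2 1 0 2]
6. fire T2 -> [14 1 1 0 2]

14 1 1 0 2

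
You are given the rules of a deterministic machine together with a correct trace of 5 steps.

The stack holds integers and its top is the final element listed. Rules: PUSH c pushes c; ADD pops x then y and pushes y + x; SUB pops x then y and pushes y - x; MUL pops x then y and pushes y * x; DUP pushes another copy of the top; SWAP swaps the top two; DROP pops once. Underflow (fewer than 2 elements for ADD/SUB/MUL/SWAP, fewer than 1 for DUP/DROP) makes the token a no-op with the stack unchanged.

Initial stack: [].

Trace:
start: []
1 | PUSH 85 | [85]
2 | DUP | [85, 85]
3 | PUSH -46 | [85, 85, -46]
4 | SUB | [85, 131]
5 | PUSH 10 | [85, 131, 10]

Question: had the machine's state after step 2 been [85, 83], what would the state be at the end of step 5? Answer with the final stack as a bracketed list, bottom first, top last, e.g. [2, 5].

[85, 129, 10]

state after step 2 := [85, 83]
3 | PUSH -46 | [85, 83, -46]
4 | SUB | [85, 129]
5 | PUSH 10 | [85, 129, 10]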